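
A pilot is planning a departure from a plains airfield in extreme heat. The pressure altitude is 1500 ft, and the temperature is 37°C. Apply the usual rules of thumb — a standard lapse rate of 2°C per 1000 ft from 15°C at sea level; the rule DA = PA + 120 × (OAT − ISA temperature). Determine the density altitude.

ISA temperature at 1500 ft = 15 − 2 × (1500/1000) = 12°C.
ISA deviation = 37 − 12 = +25°C.
Density altitude = 1500 + 120 × (25) = 1500 + (+3000) = 4500 ft.

4500 ft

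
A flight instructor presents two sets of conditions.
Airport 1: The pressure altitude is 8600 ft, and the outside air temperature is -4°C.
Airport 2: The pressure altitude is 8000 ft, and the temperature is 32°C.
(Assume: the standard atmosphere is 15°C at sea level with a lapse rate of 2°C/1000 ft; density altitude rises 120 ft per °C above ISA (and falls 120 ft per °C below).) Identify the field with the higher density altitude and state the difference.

Airport 2 by 3576 ft

Airport 1: ISA temp = -2.2°C, deviation -1.8°C, DA = 8600 + 120 × (-1.8) = 8384 ft.
Airport 2: ISA temp = -1°C, deviation +33°C, DA = 8000 + 120 × 33 = 11960 ft.
Airport 2 is higher by 11960 − 8384 = 3576 ft.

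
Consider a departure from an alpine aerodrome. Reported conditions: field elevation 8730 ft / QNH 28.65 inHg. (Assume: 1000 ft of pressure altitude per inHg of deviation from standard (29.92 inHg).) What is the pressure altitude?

10000 ft

Pressure correction = (29.92 − 28.65) × 1000 = +1270 ft.
Pressure altitude = 8730 + (+1270) = 10000 ft.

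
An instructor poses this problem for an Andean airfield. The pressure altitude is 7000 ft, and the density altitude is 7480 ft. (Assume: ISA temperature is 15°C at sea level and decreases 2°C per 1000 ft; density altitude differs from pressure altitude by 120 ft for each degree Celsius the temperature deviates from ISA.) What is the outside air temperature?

5°C

Density altitude − pressure altitude = 7480 − 7000 = +480 ft.
At 120 ft/°C that is an ISA deviation of 480/120 = +4°C.
ISA temperature at 7000 ft = 15 − 2 × (7000/1000) = 1°C.
OAT = ISA + deviation = 1 + (+4) = 5°C.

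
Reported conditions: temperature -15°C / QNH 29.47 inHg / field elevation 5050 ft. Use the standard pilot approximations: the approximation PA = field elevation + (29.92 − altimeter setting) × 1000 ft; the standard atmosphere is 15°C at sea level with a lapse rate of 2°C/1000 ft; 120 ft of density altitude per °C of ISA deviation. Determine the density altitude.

Pressure altitude = 5050 + (29.92 − 29.47) × 1000 = 5050 + (+450) = 5500 ft.
ISA temperature at 5500 ft = 15 − 2 × (5500/1000) = 4°C.
ISA deviation = -15 − 4 = -19°C.
Density altitude = 5500 + 120 × (-19) = 3220 ft.

3220 ft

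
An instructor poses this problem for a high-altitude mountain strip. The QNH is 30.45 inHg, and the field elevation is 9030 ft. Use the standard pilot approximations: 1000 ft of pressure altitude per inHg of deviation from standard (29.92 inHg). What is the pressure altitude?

Pressure correction = (29.92 − 30.45) × 1000 = -530 ft.
Pressure altitude = 9030 + (-530) = 8500 ft.

8500 ft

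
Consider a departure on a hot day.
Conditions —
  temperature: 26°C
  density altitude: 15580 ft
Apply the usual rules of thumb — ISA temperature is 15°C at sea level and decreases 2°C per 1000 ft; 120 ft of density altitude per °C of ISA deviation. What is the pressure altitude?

DA = PA + 120 × (OAT − (15 − 2·PA/1000)) = PA + 120·OAT − 1800 + 0.24·PA = 1.24·PA + 120·OAT − 1800.
So 1.24·PA = 15580 − 120 × 26 + 1800 = 14260.
PA = 14260 / 1.24 = 11500 ft.

11500 ft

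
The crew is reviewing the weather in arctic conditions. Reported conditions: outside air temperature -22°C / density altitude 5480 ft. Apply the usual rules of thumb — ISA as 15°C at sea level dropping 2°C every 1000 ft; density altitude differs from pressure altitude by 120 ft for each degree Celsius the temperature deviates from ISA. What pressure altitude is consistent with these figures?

8000 ft

DA = PA + 120 × (OAT − (15 − 2·PA/1000)) = PA + 120·OAT − 1800 + 0.24·PA = 1.24·PA + 120·OAT − 1800.
So 1.24·PA = 5480 − 120 × (-22) + 1800 = 9920.
PA = 9920 / 1.24 = 8000 ft.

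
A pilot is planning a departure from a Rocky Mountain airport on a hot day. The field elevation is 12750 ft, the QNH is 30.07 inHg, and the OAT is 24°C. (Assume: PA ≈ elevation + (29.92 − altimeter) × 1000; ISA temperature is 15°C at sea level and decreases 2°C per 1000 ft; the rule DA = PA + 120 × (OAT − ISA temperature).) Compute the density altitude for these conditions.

Pressure altitude = 12750 + (29.92 − 30.07) × 1000 = 12750 + (-150) = 12600 ft.
ISA temperature at 12600 ft = 15 − 2 × (12600/1000) = -10.2°C.
ISA deviation = 24 − (-10.2) = +34.2°C.
Density altitude = 12600 + 120 × (34.2) = 16704 ft.

16704 ft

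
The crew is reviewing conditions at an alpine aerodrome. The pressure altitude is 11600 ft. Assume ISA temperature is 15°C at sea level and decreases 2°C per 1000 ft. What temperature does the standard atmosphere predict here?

ISA temperature = 15 − 2 × (11600/1000) = 15 − 23.2 = -8.2°C.

-8.2°C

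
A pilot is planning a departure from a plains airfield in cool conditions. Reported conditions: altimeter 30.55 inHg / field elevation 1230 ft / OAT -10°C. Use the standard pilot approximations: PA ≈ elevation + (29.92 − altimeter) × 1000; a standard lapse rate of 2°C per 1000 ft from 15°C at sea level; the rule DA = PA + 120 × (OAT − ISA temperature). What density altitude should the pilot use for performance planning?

-2256 ft

Pressure altitude = 1230 + (29.92 − 30.55) × 1000 = 1230 + (-630) = 600 ft.
ISA temperature at 600 ft = 15 − 2 × (600/1000) = 13.8°C.
ISA deviation = -10 − 13.8 = -23.8°C.
Density altitude = 600 + 120 × (-23.8) = -2256 ft.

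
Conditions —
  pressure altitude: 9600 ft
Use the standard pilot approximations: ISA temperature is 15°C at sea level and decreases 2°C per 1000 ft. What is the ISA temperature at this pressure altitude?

-4.2°C

ISA temperature = 15 − 2 × (9600/1000) = 15 − 19.2 = -4.2°C.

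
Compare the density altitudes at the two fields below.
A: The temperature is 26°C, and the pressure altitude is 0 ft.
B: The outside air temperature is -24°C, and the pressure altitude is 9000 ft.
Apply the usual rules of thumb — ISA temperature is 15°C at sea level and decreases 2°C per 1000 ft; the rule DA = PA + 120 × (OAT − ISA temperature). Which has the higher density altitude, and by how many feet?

B by 5160 ft

A: ISA temp = 15°C, deviation +11°C, DA = 0 + 120 × 11 = 1320 ft.
B: ISA temp = -3°C, deviation -21°C, DA = 9000 + 120 × (-21) = 6480 ft.
B is higher by 6480 − 1320 = 5160 ft.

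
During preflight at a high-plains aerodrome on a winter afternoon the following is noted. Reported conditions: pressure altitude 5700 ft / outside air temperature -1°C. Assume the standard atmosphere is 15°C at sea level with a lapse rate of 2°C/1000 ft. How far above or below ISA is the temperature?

ISA temperature at 5700 ft = 15 − 2 × (5700/1000) = 3.6°C.
Deviation = OAT − ISA = -1 − 3.6 = -4.6°C.

ISA-4.6°C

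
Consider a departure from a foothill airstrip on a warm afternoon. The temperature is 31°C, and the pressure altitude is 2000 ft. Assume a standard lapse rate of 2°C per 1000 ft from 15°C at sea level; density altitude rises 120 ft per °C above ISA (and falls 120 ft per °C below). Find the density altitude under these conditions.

ISA temperature at 2000 ft = 15 − 2 × (2000/1000) = 11°C.
ISA deviation = 31 − 11 = +20°C.
Density altitude = 2000 + 120 × (20) = 2000 + (+2400) = 4400 ft.

4400 ft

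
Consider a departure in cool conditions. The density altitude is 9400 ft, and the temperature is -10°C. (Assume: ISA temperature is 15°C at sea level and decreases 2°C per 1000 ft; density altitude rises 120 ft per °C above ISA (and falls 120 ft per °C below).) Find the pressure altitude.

10000 ft

DA = PA + 120 × (OAT − (15 − 2·PA/1000)) = PA + 120·OAT − 1800 + 0.24·PA = 1.24·PA + 120·OAT − 1800.
So 1.24·PA = 9400 − 120 × (-10) + 1800 = 12400.
PA = 12400 / 1.24 = 10000 ft.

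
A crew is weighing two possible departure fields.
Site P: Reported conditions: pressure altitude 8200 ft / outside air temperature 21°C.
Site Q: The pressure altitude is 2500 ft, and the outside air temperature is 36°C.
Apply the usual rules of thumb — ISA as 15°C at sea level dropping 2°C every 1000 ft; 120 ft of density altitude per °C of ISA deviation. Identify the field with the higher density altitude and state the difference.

Site P: ISA temp = -1.4°C, deviation +22.4°C, DA = 8200 + 120 × 22.4 = 10888 ft.
Site Q: ISA temp = 10°C, deviation +26°C, DA = 2500 + 120 × 26 = 5620 ft.
Site P is higher by 10888 − 5620 = 5268 ft.

Site P by 5268 ft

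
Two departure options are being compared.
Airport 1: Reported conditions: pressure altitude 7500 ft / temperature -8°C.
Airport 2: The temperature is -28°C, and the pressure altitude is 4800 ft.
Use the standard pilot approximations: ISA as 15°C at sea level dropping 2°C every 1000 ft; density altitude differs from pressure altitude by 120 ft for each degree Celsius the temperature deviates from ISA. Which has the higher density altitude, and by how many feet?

Airport 1: ISA temp = 0°C, deviation -8°C, DA = 7500 + 120 × (-8) = 6540 ft.
Airport 2: ISA temp = 5.4°C, deviation -33.4°C, DA = 4800 + 120 × (-33.4) = 792 ft.
Airport 1 is higher by 6540 − 792 = 5748 ft.

Airport 1 by 5748 ft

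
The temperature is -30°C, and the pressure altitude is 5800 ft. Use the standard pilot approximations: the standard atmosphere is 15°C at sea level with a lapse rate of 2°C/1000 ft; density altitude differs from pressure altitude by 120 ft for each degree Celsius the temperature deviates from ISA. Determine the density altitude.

ISA temperature at 5800 ft = 15 − 2 × (5800/1000) = 3.4°C.
ISA deviation = -30 − 3.4 = -33.4°C.
Density altitude = 5800 + 120 × (-33.4) = 5800 + (-4008) = 1792 ft.

1792 ft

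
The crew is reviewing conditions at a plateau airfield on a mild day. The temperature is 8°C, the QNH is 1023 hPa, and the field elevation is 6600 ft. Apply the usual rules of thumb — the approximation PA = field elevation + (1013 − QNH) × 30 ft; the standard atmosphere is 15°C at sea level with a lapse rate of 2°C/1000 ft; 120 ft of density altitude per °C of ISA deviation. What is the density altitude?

Pressure altitude = 6600 + (1013 − 1023) × 30 = 6600 + (-300) = 6300 ft.
ISA temperature at 6300 ft = 15 − 2 × (6300/1000) = 2.4°C.
ISA deviation = 8 − 2.4 = +5.6°C.
Density altitude = 6300 + 120 × (5.6) = 6972 ft.

6972 ft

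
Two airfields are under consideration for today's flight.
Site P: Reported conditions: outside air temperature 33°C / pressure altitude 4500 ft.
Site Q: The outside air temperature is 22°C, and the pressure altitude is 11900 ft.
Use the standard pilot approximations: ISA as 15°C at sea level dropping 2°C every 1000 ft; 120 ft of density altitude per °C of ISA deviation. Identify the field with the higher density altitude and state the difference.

Site Q by 7856 ft

Site P: ISA temp = 6°C, deviation +27°C, DA = 4500 + 120 × 27 = 7740 ft.
Site Q: ISA temp = -8.8°C, deviation +30.8°C, DA = 11900 + 120 × 30.8 = 15596 ft.
Site Q is higher by 15596 − 7740 = 7856 ft.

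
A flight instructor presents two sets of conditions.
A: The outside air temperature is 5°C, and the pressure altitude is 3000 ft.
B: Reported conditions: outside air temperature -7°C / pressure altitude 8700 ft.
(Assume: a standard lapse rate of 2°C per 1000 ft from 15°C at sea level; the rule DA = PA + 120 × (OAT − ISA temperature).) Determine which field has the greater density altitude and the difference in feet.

A: ISA temp = 9°C, deviation -4°C, DA = 3000 + 120 × (-4) = 2520 ft.
B: ISA temp = -2.4°C, deviation -4.6°C, DA = 8700 + 120 × (-4.6) = 8148 ft.
B is higher by 8148 − 2520 = 5628 ft.

B by 5628 ft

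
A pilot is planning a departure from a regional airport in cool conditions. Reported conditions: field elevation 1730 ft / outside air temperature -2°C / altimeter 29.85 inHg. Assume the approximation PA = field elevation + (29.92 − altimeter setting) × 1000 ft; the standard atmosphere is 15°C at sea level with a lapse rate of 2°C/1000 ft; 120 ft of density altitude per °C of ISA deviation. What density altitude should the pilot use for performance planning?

Pressure altitude = 1730 + (29.92 − 29.85) × 1000 = 1730 + (+70) = 1800 ft.
ISA temperature at 1800 ft = 15 − 2 × (1800/1000) = 11.4°C.
ISA deviation = -2 − 11.4 = -13.4°C.
Density altitude = 1800 + 120 × (-13.4) = 192 ft.

192 ft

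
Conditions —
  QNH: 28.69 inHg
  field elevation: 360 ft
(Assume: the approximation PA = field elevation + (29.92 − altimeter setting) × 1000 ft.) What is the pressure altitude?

Pressure correction = (29.92 − 28.69) × 1000 = +1230 ft.
Pressure altitude = 360 + (+1230) = 1590 ft.

1590 ft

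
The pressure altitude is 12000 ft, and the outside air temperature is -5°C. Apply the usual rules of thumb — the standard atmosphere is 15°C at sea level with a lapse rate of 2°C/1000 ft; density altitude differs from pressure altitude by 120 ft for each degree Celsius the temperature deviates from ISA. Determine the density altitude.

ISA temperature at 12000 ft = 15 − 2 × (12000/1000) = -9°C.
ISA deviation = -5 − (-9) = +4°C.
Density altitude = 12000 + 120 × (4) = 12000 + (+480) = 12480 ft.

12480 ft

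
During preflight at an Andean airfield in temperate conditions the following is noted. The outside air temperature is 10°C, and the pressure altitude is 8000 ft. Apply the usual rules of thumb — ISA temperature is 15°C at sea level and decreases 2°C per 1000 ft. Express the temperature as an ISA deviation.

ISA+11°C

ISA temperature at 8000 ft = 15 − 2 × (8000/1000) = -1°C.
Deviation = OAT − ISA = 10 − (-1) = +11°C.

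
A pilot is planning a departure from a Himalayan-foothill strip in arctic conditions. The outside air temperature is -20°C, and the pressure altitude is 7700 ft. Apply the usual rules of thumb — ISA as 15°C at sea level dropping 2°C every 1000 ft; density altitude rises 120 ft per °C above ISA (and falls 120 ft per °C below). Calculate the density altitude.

5348 ft

ISA temperature at 7700 ft = 15 − 2 × (7700/1000) = -0.4°C.
ISA deviation = -20 − (-0.4) = -19.6°C.
Density altitude = 7700 + 120 × (-19.6) = 7700 + (-2352) = 5348 ft.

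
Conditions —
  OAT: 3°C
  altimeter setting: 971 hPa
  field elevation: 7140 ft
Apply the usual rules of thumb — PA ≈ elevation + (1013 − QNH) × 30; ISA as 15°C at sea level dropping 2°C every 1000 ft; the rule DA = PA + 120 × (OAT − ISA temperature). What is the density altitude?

8976 ft

Pressure altitude = 7140 + (1013 − 971) × 30 = 7140 + (+1260) = 8400 ft.
ISA temperature at 8400 ft = 15 − 2 × (8400/1000) = -1.8°C.
ISA deviation = 3 − (-1.8) = +4.8°C.
Density altitude = 8400 + 120 × (4.8) = 8976 ft.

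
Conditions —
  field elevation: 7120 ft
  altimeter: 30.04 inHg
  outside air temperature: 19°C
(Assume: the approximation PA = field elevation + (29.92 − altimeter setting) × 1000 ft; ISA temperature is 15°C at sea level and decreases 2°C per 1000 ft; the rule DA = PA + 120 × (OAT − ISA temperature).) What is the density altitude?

Pressure altitude = 7120 + (29.92 − 30.04) × 1000 = 7120 + (-120) = 7000 ft.
ISA temperature at 7000 ft = 15 − 2 × (7000/1000) = 1°C.
ISA deviation = 19 − 1 = +18°C.
Density altitude = 7000 + 120 × (18) = 9160 ft.

9160 ft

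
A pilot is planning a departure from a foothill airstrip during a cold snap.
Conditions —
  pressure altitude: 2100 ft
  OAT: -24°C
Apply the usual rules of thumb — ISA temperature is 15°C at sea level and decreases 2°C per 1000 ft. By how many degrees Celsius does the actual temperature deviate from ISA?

ISA-34.8°C

ISA temperature at 2100 ft = 15 − 2 × (2100/1000) = 10.8°C.
Deviation = OAT − ISA = -24 − 10.8 = -34.8°C.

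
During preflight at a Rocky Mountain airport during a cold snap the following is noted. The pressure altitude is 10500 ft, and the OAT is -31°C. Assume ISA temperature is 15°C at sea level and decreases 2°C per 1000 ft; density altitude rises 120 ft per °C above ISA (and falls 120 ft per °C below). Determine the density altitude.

ISA temperature at 10500 ft = 15 − 2 × (10500/1000) = -6°C.
ISA deviation = -31 − (-6) = -25°C.
Density altitude = 10500 + 120 × (-25) = 10500 + (-3000) = 7500 ft.

7500 ft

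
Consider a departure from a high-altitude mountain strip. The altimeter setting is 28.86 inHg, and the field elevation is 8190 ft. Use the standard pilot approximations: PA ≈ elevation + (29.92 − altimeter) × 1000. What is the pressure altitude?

9250 ft

Pressure correction = (29.92 − 28.86) × 1000 = +1060 ft.
Pressure altitude = 8190 + (+1060) = 9250 ft.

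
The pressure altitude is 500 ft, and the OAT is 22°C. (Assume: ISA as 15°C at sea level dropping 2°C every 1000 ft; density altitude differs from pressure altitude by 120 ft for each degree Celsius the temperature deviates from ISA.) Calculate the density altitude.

1460 ft

ISA temperature at 500 ft = 15 − 2 × (500/1000) = 14°C.
ISA deviation = 22 − 14 = +8°C.
Density altitude = 500 + 120 × (8) = 500 + (+960) = 1460 ft.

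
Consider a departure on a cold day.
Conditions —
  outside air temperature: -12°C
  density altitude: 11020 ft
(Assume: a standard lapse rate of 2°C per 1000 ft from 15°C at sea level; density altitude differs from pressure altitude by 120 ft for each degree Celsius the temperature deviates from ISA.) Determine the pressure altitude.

11500 ft

DA = PA + 120 × (OAT − (15 − 2·PA/1000)) = PA + 120·OAT − 1800 + 0.24·PA = 1.24·PA + 120·OAT − 1800.
So 1.24·PA = 11020 − 120 × (-12) + 1800 = 14260.
PA = 14260 / 1.24 = 11500 ft.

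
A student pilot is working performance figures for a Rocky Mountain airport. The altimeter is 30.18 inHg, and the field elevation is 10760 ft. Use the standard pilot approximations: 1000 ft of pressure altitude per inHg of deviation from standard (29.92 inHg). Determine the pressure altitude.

Pressure correction = (29.92 − 30.18) × 1000 = -260 ft.
Pressure altitude = 10760 + (-260) = 10500 ft.

10500 ft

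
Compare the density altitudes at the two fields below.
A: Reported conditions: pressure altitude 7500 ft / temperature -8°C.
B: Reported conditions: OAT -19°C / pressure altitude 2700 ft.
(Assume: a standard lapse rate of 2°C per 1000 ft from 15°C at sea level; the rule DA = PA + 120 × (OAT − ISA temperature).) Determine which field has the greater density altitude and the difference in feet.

A by 7272 ft

A: ISA temp = 0°C, deviation -8°C, DA = 7500 + 120 × (-8) = 6540 ft.
B: ISA temp = 9.6°C, deviation -28.6°C, DA = 2700 + 120 × (-28.6) = -732 ft.
A is higher by 6540 − (-732) = 7272 ft.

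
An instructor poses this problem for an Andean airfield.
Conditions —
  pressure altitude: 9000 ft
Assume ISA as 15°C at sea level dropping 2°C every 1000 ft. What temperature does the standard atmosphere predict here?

ISA temperature = 15 − 2 × (9000/1000) = 15 − 18 = -3°C.

-3°C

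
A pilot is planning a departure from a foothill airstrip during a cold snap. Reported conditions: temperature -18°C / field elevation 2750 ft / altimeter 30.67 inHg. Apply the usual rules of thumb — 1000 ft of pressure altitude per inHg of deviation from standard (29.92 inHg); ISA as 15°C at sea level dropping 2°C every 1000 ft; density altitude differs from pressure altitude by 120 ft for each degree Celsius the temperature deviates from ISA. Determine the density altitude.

-1480 ft

Pressure altitude = 2750 + (29.92 − 30.67) × 1000 = 2750 + (-750) = 2000 ft.
ISA temperature at 2000 ft = 15 − 2 × (2000/1000) = 11°C.
ISA deviation = -18 − 11 = -29°C.
Density altitude = 2000 + 120 × (-29) = -1480 ft.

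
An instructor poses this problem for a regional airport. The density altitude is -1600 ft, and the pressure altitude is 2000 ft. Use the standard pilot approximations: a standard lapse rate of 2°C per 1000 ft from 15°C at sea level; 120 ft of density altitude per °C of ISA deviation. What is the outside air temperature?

-19°C

Density altitude − pressure altitude = -1600 − 2000 = -3600 ft.
At 120 ft/°C that is an ISA deviation of -3600/120 = -30°C.
ISA temperature at 2000 ft = 15 − 2 × (2000/1000) = 11°C.
OAT = ISA + deviation = 11 + (-30) = -19°C.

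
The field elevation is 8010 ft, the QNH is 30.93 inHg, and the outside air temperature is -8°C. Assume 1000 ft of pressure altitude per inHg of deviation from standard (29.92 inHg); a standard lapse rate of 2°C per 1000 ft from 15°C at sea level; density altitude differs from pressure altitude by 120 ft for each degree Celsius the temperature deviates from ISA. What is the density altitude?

5920 ft

Pressure altitude = 8010 + (29.92 − 30.93) × 1000 = 8010 + (-1010) = 7000 ft.
ISA temperature at 7000 ft = 15 − 2 × (7000/1000) = 1°C.
ISA deviation = -8 − 1 = -9°C.
Density altitude = 7000 + 120 × (-9) = 5920 ft.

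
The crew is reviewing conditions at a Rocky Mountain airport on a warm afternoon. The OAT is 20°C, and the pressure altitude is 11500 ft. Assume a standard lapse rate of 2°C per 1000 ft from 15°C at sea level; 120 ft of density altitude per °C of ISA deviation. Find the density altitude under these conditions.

ISA temperature at 11500 ft = 15 − 2 × (11500/1000) = -8°C.
ISA deviation = 20 − (-8) = +28°C.
Density altitude = 11500 + 120 × (28) = 11500 + (+3360) = 14860 ft.

14860 ft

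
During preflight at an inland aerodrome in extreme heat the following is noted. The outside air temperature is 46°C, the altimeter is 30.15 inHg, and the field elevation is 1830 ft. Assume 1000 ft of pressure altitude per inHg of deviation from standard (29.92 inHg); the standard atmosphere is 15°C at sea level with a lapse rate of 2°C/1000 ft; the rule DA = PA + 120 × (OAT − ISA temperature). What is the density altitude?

Pressure altitude = 1830 + (29.92 − 30.15) × 1000 = 1830 + (-230) = 1600 ft.
ISA temperature at 1600 ft = 15 − 2 × (1600/1000) = 11.8°C.
ISA deviation = 46 − 11.8 = +34.2°C.
Density altitude = 1600 + 120 × (34.2) = 5704 ft.

5704 ft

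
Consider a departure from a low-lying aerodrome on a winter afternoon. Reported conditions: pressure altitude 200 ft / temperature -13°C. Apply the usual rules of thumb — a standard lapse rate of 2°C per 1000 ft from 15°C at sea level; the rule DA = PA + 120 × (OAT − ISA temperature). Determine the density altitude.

-3112 ft

ISA temperature at 200 ft = 15 − 2 × (200/1000) = 14.6°C.
ISA deviation = -13 − 14.6 = -27.6°C.
Density altitude = 200 + 120 × (-27.6) = 200 + (-3312) = -3112 ft.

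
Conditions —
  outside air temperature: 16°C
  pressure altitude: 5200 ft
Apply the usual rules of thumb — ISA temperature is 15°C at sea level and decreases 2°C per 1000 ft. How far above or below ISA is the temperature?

ISA+11.4°C

ISA temperature at 5200 ft = 15 − 2 × (5200/1000) = 4.6°C.
Deviation = OAT − ISA = 16 − 4.6 = +11.4°C.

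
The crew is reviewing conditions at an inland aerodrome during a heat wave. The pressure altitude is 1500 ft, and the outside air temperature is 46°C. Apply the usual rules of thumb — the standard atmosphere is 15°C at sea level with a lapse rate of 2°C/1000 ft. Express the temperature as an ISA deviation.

ISA temperature at 1500 ft = 15 − 2 × (1500/1000) = 12°C.
Deviation = OAT − ISA = 46 − 12 = +34°C.

ISA+34°C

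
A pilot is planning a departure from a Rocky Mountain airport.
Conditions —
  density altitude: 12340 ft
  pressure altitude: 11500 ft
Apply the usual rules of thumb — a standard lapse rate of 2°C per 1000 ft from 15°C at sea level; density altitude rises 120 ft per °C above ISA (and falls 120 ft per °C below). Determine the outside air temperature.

-1°C

Density altitude − pressure altitude = 12340 − 11500 = +840 ft.
At 120 ft/°C that is an ISA deviation of 840/120 = +7°C.
ISA temperature at 11500 ft = 15 − 2 × (11500/1000) = -8°C.
OAT = ISA + deviation = -8 + (+7) = -1°C.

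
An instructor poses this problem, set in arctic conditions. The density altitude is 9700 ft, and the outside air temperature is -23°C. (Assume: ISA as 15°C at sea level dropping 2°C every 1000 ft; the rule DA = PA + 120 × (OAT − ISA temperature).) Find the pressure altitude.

DA = PA + 120 × (OAT − (15 − 2·PA/1000)) = PA + 120·OAT − 1800 + 0.24·PA = 1.24·PA + 120·OAT − 1800.
So 1.24·PA = 9700 − 120 × (-23) + 1800 = 14260.
PA = 14260 / 1.24 = 11500 ft.

11500 ft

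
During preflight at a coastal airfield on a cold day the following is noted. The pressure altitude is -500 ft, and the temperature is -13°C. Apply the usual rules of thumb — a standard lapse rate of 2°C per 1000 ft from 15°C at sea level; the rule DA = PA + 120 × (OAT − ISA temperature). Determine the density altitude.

ISA temperature at -500 ft = 15 − 2 × (-500/1000) = 16°C.
ISA deviation = -13 − 16 = -29°C.
Density altitude = -500 + 120 × (-29) = -500 + (-3480) = -3980 ft.

-3980 ft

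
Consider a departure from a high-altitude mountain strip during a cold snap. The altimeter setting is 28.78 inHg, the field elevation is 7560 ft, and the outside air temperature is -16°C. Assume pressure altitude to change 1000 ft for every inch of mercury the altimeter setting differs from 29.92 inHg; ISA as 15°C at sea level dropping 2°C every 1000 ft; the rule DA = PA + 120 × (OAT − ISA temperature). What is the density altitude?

Pressure altitude = 7560 + (29.92 − 28.78) × 1000 = 7560 + (+1140) = 8700 ft.
ISA temperature at 8700 ft = 15 − 2 × (8700/1000) = -2.4°C.
ISA deviation = -16 − (-2.4) = -13.6°C.
Density altitude = 8700 + 120 × (-13.6) = 7068 ft.

7068 ft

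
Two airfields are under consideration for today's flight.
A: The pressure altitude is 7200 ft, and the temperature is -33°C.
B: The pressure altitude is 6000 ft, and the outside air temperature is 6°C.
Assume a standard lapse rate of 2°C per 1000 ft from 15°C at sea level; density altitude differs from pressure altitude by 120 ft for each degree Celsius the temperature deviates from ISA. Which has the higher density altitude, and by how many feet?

A: ISA temp = 0.6°C, deviation -33.6°C, DA = 7200 + 120 × (-33.6) = 3168 ft.
B: ISA temp = 3°C, deviation +3°C, DA = 6000 + 120 × 3 = 6360 ft.
B is higher by 6360 − 3168 = 3192 ft.

B by 3192 ft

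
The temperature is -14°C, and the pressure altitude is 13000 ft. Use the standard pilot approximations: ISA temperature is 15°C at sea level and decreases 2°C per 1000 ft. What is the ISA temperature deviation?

ISA temperature at 13000 ft = 15 − 2 × (13000/1000) = -11°C.
Deviation = OAT − ISA = -14 − (-11) = -3°C.

ISA-3°C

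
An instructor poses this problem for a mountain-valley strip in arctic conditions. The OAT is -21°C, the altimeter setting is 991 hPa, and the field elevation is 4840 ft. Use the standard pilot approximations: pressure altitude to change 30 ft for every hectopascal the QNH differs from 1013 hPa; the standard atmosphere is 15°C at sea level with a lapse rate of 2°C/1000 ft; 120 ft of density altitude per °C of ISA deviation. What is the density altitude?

Pressure altitude = 4840 + (1013 − 991) × 30 = 4840 + (+660) = 5500 ft.
ISA temperature at 5500 ft = 15 − 2 × (5500/1000) = 4°C.
ISA deviation = -21 − 4 = -25°C.
Density altitude = 5500 + 120 × (-25) = 2500 ft.

2500 ft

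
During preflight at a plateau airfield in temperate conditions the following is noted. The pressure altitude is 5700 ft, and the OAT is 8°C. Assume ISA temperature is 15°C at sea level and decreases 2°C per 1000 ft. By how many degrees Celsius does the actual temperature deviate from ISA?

ISA+4.4°C

ISA temperature at 5700 ft = 15 − 2 × (5700/1000) = 3.6°C.
Deviation = OAT − ISA = 8 − 3.6 = +4.4°C.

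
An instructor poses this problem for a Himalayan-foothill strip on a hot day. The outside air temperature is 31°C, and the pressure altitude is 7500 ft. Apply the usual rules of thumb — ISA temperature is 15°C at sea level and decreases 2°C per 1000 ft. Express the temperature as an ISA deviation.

ISA temperature at 7500 ft = 15 − 2 × (7500/1000) = 0°C.
Deviation = OAT − ISA = 31 − 0 = +31°C.

ISA+31°C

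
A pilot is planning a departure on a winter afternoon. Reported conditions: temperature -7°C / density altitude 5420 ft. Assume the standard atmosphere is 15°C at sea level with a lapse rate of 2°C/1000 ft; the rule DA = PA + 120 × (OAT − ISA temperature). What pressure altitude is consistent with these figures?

6500 ft

DA = PA + 120 × (OAT − (15 − 2·PA/1000)) = PA + 120·OAT − 1800 + 0.24·PA = 1.24·PA + 120·OAT − 1800.
So 1.24·PA = 5420 − 120 × (-7) + 1800 = 8060.
PA = 8060 / 1.24 = 6500 ft.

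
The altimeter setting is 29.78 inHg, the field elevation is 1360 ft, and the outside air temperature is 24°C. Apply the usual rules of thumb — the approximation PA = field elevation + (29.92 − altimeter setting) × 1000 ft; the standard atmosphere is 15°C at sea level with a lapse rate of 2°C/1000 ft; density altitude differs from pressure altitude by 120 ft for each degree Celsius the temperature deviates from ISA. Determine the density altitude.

Pressure altitude = 1360 + (29.92 − 29.78) × 1000 = 1360 + (+140) = 1500 ft.
ISA temperature at 1500 ft = 15 − 2 × (1500/1000) = 12°C.
ISA deviation = 24 − 12 = +12°C.
Density altitude = 1500 + 120 × (12) = 2940 ft.

2940 ft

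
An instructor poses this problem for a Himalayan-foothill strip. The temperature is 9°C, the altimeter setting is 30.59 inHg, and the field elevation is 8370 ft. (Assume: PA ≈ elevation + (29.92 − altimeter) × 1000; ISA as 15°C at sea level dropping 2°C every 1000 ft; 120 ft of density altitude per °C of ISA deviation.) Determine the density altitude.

8828 ft

Pressure altitude = 8370 + (29.92 − 30.59) × 1000 = 8370 + (-670) = 7700 ft.
ISA temperature at 7700 ft = 15 − 2 × (7700/1000) = -0.4°C.
ISA deviation = 9 − (-0.4) = +9.4°C.
Density altitude = 7700 + 120 × (9.4) = 8828 ft.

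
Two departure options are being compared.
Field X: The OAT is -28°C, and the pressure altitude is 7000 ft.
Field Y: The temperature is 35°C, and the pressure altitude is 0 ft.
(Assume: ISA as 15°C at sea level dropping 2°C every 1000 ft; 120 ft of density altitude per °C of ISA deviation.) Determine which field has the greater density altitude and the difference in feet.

Field X by 1120 ft

Field X: ISA temp = 1°C, deviation -29°C, DA = 7000 + 120 × (-29) = 3520 ft.
Field Y: ISA temp = 15°C, deviation +20°C, DA = 0 + 120 × 20 = 2400 ft.
Field X is higher by 3520 − 2400 = 1120 ft.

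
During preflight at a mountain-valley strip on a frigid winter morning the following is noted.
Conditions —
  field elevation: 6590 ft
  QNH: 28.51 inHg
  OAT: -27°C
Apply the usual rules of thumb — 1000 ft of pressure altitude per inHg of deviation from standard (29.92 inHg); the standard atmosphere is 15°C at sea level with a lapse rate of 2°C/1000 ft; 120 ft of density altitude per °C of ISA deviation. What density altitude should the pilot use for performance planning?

Pressure altitude = 6590 + (29.92 − 28.51) × 1000 = 6590 + (+1410) = 8000 ft.
ISA temperature at 8000 ft = 15 − 2 × (8000/1000) = -1°C.
ISA deviation = -27 − (-1) = -26°C.
Density altitude = 8000 + 120 × (-26) = 4880 ft.

4880 ft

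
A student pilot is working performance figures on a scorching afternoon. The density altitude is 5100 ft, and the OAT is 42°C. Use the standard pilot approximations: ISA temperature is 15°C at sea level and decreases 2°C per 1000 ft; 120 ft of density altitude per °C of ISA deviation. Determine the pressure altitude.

1500 ft

DA = PA + 120 × (OAT − (15 − 2·PA/1000)) = PA + 120·OAT − 1800 + 0.24·PA = 1.24·PA + 120·OAT − 1800.
So 1.24·PA = 5100 − 120 × 42 + 1800 = 1860.
PA = 1860 / 1.24 = 1500 ft.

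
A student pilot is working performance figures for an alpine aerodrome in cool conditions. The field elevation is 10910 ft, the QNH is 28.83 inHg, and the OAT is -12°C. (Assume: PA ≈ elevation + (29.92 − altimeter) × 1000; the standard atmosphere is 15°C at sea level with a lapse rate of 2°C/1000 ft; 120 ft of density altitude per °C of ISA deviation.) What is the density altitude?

Pressure altitude = 10910 + (29.92 − 28.83) × 1000 = 10910 + (+1090) = 12000 ft.
ISA temperature at 12000 ft = 15 − 2 × (12000/1000) = -9°C.
ISA deviation = -12 − (-9) = -3°C.
Density altitude = 12000 + 120 × (-3) = 11640 ft.

11640 ft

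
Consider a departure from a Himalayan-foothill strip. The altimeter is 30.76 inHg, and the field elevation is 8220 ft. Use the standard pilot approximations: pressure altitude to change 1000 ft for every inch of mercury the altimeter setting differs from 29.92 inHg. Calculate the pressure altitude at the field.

Pressure correction = (29.92 − 30.76) × 1000 = -840 ft.
Pressure altitude = 8220 + (-840) = 7380 ft.

7380 ft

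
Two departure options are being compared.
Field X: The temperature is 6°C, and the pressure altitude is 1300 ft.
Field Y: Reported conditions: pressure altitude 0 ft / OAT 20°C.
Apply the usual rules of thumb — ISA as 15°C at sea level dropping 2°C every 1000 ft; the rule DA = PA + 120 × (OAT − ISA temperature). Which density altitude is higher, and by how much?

Field X: ISA temp = 12.4°C, deviation -6.4°C, DA = 1300 + 120 × (-6.4) = 532 ft.
Field Y: ISA temp = 15°C, deviation +5°C, DA = 0 + 120 × 5 = 600 ft.
Field Y is higher by 600 − 532 = 68 ft.

Field Y by 68 ft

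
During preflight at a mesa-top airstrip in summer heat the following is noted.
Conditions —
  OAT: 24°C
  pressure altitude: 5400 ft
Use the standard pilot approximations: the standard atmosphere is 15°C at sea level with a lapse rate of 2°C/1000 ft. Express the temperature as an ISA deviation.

ISA temperature at 5400 ft = 15 − 2 × (5400/1000) = 4.2°C.
Deviation = OAT − ISA = 24 − 4.2 = +19.8°C.

ISA+19.8°C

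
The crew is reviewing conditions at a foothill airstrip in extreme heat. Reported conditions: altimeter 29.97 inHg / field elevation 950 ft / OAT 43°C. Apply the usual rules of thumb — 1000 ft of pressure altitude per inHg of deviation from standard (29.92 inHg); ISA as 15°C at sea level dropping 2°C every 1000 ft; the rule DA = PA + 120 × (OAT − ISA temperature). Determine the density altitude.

Pressure altitude = 950 + (29.92 − 29.97) × 1000 = 950 + (-50) = 900 ft.
ISA temperature at 900 ft = 15 − 2 × (900/1000) = 13.2°C.
ISA deviation = 43 − 13.2 = +29.8°C.
Density altitude = 900 + 120 × (29.8) = 4476 ft.

4476 ft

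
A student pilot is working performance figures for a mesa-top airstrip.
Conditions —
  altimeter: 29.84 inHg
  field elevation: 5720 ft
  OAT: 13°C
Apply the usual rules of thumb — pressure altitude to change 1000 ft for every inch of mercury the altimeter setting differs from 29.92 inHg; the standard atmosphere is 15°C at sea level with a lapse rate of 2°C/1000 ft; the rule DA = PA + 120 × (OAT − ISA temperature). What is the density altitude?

Pressure altitude = 5720 + (29.92 − 29.84) × 1000 = 5720 + (+80) = 5800 ft.
ISA temperature at 5800 ft = 15 − 2 × (5800/1000) = 3.4°C.
ISA deviation = 13 − 3.4 = +9.6°C.
Density altitude = 5800 + 120 × (9.6) = 6952 ft.

6952 ft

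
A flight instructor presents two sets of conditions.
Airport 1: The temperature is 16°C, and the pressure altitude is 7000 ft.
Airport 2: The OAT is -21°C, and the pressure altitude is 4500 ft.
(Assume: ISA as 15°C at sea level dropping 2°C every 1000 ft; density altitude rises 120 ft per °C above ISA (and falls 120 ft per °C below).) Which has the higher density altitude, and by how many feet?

Airport 1 by 7540 ft

Airport 1: ISA temp = 1°C, deviation +15°C, DA = 7000 + 120 × 15 = 8800 ft.
Airport 2: ISA temp = 6°C, deviation -27°C, DA = 4500 + 120 × (-27) = 1260 ft.
Airport 1 is higher by 8800 − 1260 = 7540 ft.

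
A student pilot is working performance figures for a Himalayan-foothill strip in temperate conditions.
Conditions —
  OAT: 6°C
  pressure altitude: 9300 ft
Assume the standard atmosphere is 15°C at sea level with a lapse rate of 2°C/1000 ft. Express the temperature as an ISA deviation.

ISA+9.6°C

ISA temperature at 9300 ft = 15 − 2 × (9300/1000) = -3.6°C.
Deviation = OAT − ISA = 6 − (-3.6) = +9.6°C.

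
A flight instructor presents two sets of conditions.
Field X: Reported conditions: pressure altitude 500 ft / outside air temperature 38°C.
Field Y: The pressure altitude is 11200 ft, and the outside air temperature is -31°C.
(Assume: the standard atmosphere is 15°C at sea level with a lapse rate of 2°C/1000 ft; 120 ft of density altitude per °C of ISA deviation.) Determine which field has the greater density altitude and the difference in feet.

Field X: ISA temp = 14°C, deviation +24°C, DA = 500 + 120 × 24 = 3380 ft.
Field Y: ISA temp = -7.4°C, deviation -23.6°C, DA = 11200 + 120 × (-23.6) = 8368 ft.
Field Y is higher by 8368 − 3380 = 4988 ft.

Field Y by 4988 ft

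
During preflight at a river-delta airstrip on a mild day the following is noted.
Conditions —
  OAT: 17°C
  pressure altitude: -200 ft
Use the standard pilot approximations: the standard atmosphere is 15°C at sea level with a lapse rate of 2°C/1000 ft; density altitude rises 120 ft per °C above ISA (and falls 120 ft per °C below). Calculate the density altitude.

-8 ft

ISA temperature at -200 ft = 15 − 2 × (-200/1000) = 15.4°C.
ISA deviation = 17 − 15.4 = +1.6°C.
Density altitude = -200 + 120 × (1.6) = -200 + (+192) = -8 ft.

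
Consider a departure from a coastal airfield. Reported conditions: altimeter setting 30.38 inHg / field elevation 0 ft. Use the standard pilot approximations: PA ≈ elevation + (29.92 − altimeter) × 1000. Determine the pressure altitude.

Pressure correction = (29.92 − 30.38) × 1000 = -460 ft.
Pressure altitude = 0 + (-460) = -460 ft.

-460 ft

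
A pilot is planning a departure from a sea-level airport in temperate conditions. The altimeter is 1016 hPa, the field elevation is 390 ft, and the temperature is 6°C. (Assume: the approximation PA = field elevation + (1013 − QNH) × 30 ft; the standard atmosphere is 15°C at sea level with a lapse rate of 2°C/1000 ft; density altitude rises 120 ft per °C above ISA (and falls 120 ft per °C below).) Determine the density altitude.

-708 ft

Pressure altitude = 390 + (1013 − 1016) × 30 = 390 + (-90) = 300 ft.
ISA temperature at 300 ft = 15 − 2 × (300/1000) = 14.4°C.
ISA deviation = 6 − 14.4 = -8.4°C.
Density altitude = 300 + 120 × (-8.4) = -708 ft.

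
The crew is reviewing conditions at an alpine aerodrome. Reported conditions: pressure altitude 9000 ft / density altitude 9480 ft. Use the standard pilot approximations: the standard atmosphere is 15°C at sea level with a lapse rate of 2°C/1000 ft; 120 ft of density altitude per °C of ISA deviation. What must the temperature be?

Density altitude − pressure altitude = 9480 − 9000 = +480 ft.
At 120 ft/°C that is an ISA deviation of 480/120 = +4°C.
ISA temperature at 9000 ft = 15 − 2 × (9000/1000) = -3°C.
OAT = ISA + deviation = -3 + (+4) = 1°C.

1°C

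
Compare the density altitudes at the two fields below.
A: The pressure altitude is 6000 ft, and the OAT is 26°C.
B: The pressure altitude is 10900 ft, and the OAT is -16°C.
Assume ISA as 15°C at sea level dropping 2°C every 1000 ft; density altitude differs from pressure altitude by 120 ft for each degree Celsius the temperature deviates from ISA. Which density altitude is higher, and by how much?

B by 1036 ft

A: ISA temp = 3°C, deviation +23°C, DA = 6000 + 120 × 23 = 8760 ft.
B: ISA temp = -6.8°C, deviation -9.2°C, DA = 10900 + 120 × (-9.2) = 9796 ft.
B is higher by 9796 − 8760 = 1036 ft.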